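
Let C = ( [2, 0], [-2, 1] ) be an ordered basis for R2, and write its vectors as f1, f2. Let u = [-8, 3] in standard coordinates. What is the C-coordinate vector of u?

[-1, 3]

[u]_C is the unique c with M c = u, where M has columns f1, f2.
System: 2c_1 - 2c_2 = -8, 0c_1 + c_2 = 3; solving gives c_1 = -1, c_2 = 3.
Check: -f1 + 3f2 = [-8, 3].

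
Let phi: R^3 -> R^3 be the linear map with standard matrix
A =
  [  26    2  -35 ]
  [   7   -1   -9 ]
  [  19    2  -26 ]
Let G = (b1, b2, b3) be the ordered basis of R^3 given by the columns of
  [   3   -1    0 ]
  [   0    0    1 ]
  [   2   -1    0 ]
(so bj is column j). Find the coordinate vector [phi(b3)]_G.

Compute phi(b3) = A b3 = [2, -1, 2] in standard coordinates.
Then write this in G-coordinates: solve for y in y_1 b1 + ... + y_3 b3 = [2, -1, 2].
This gives y = [0, -2, -1], which is column 3 of [phi]_G.

[0, -2, -1]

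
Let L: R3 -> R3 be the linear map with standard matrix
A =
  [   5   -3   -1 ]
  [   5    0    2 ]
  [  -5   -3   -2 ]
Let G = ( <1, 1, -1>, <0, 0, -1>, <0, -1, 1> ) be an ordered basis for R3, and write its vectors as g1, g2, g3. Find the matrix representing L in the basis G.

The j-th column of [L]_G is [L(gj)]_G.
L(g1) = A g1 = <3, 3, -6> = 3g1 + 3g2 + 0·g3, so column 1 is <3, 3, 0>.
Repeating for g2, g3 and assembling the columns gives [[3, 1, 2], [3, 0, -3], [0, 3, 0]].

[[3, 1, 2], [3, 0, -3], [0, 3, 0]]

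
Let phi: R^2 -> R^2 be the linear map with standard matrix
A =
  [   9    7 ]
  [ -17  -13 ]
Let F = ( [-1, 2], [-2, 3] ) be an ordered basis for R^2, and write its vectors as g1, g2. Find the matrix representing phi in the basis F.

[[-3, -1], [-1, -1]]

Let P have columns g1, g2. Then [phi]_F = P^(-1) A P.
Here det P = 1, so P^(-1) is integer; computing A P first and then P^(-1)(A P) gives [[-3, -1], [-1, -1]].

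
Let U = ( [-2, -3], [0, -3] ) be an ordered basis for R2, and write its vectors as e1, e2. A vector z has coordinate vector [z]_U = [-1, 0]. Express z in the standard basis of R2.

The coordinates say z = -e1 + 0·e2; adding the scaled basis vectors gives [2, 3].

[2, 3]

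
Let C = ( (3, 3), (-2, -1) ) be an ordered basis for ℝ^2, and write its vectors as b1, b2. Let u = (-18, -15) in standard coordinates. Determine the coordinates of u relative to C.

[u]_C is the unique c with M c = u, where M has columns b1, b2.
System: 3c_1 - 2c_2 = -18, 3c_1 - c_2 = -15; solving gives c_1 = -4, c_2 = 3.
Check: -4b1 + 3b2 = (-18, -15).

(-4, 3)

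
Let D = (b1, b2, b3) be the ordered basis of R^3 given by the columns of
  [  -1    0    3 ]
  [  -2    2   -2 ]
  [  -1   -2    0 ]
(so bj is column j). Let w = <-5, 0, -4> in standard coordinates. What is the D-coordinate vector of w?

Write w = c_1 b1 + ... + c_3 b3 and solve for the c_i.
Gaussian elimination on [M | w] yields c = (2, 1, -1).
Check: 2b1 + b2 - b3 = <-5, 0, -4>.

<2, 1, -1>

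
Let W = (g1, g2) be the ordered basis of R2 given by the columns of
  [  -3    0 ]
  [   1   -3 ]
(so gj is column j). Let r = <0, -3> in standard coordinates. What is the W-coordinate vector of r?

[r]_W is the unique c with M c = r, where M has columns g1, g2.
System: -3c_1 + 0c_2 = 0, c_1 - 3c_2 = -3; solving gives c_1 = 0, c_2 = 1.
Check: 0·g1 + g2 = <0, -3>.

<0, 1>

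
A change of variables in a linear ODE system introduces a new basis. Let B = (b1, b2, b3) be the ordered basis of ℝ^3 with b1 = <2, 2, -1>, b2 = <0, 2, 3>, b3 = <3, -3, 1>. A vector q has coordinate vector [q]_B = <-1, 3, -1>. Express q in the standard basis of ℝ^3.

<-5, 7, 9>

q = M [q]_B, where M has columns b1, ..., b3.
Carrying out the matrix-vector product, q = <-5, 7, 9>.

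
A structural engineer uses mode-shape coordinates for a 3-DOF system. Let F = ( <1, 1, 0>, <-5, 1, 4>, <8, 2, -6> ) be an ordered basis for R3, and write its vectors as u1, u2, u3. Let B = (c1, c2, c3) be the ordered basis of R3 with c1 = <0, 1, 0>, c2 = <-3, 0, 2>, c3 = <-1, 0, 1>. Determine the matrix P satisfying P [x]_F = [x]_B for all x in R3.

Take x = uj: its F-coordinates are the j-th standard unit vector, so P e_j — column j of P — equals [uj]_B.
u1 = c1 - c2 + 2c3, giving column 1 = <1, -1, 2>; repeating for each j gives P = [[1, 1, 2], [-1, 1, -2], [2, 2, -2]].

[[1, 1, 2], [-1, 1, -2], [2, 2, -2]]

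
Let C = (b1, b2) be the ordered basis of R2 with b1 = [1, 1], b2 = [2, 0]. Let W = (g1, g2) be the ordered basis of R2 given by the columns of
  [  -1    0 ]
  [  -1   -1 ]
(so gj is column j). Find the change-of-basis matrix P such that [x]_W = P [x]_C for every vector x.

[[-1, -2], [0, 2]]

Column j of P is [bj]_W, since P maps C-coordinates to W-coordinates.
Expressing b1 in W: b1 = -g1 + 0·g2, so column 1 of P is [-1, 0].
Doing the same for each bj gives P = [[-1, -2], [0, 2]].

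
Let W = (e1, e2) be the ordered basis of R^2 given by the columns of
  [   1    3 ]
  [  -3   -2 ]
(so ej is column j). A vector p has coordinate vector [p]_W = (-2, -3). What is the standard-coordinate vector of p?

By definition p = -2e1 - 3e2.
Summing componentwise gives (-11, 12).

(-11, 12)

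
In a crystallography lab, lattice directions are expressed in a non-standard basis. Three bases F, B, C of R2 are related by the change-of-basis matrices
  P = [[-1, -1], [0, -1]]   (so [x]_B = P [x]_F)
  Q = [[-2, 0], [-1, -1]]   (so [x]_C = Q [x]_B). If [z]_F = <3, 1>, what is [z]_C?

<8, 5>

Apply P to get B-coordinates <-4, -1>, then Q to get C-coordinates.
The result is [z]_C = <8, 5>.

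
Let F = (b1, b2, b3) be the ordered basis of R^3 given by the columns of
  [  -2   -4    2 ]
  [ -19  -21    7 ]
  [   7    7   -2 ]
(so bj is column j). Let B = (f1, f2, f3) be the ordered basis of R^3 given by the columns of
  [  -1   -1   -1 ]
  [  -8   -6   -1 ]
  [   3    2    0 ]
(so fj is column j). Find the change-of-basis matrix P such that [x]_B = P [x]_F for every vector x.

[[1, 1, 0], [2, 2, -1], [-1, 1, -1]]

Column j of P is [bj]_B, since P maps F-coordinates to B-coordinates.
Expressing b1 in B: b1 = f1 + 2f2 - f3, so column 1 of P is <1, 2, -1>.
Doing the same for each bj gives P = [[1, 1, 0], [2, 2, -1], [-1, 1, -1]].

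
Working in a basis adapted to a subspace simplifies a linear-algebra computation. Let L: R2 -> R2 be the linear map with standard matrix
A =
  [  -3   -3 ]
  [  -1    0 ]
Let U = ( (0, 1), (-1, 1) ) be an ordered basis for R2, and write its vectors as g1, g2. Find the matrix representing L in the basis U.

The j-th column of [L]_U is [L(gj)]_U.
L(g1) = A g1 = (-3, 0) = -3g1 + 3g2, so column 1 is (-3, 3).
Repeating for g2 and assembling the columns gives [[-3, 1], [3, 0]].

[[-3, 1], [3, 0]]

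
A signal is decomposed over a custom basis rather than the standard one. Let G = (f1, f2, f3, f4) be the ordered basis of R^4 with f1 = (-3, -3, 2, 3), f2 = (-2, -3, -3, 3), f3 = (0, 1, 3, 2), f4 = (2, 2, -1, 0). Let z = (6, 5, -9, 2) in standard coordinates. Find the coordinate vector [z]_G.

Write z = c_1 f1 + ... + c_4 f4 and solve for the c_i.
Row-reducing the augmented matrix [M | z] gives c = (-2, 2, 1, 2).
Check: -2f1 + 2f2 + f3 + 2f4 = (6, 5, -9, 2).

(-2, 2, 1, 2)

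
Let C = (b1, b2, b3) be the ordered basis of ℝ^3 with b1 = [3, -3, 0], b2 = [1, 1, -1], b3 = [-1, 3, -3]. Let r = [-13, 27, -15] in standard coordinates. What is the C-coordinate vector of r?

[-4, 3, 4]

We seek scalars with c_1 b1 + ... + c_3 b3 = r; equivalently solve M c = r where the columns of M are b1, ..., b3.
Solving this 3x3 system gives c = (-4, 3, 4).
Check: -4b1 + 3b2 + 4b3 = [-13, 27, -15].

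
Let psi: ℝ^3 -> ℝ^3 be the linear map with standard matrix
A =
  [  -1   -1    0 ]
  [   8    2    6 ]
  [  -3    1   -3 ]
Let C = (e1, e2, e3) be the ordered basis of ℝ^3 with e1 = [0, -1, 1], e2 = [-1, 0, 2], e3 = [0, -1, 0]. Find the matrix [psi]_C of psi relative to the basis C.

Let P have columns e1, ..., e3. Then [psi]_C = P^(-1) A P.
Here det P = 1, so P^(-1) is integer; computing A P first and then P^(-1)(A P) gives [[-2, -1, 1], [-1, -1, -1], [-2, -3, 1]].

[[-2, -1, 1], [-1, -1, -1], [-2, -3, 1]]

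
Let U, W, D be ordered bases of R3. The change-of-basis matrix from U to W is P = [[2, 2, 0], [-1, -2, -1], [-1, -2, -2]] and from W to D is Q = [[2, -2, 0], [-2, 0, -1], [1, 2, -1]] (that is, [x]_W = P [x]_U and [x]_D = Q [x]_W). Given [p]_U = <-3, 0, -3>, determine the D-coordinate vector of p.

Apply P to get W-coordinates <-6, 6, 9>, then Q to get D-coordinates.
The result is [p]_D = <-24, 3, -3>.

<-24, 3, -3>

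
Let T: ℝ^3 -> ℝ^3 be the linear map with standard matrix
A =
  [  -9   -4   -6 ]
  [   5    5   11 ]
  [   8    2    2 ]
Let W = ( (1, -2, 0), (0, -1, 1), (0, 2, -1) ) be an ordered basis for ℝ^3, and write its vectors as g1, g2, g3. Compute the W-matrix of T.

[[-1, -2, -2], [1, 2, -1], [-3, 2, -3]]

With P the matrix whose columns are g1, ..., g3, [T]_W = P^(-1) A P.
Column by column: T(g1) = A g1 = (-1, -5, 4); its W-coordinates (-1, 1, -3) give column 1.
Continuing for each basis vector yields [T]_W = [[-1, -2, -2], [1, 2, -1], [-3, 2, -3]].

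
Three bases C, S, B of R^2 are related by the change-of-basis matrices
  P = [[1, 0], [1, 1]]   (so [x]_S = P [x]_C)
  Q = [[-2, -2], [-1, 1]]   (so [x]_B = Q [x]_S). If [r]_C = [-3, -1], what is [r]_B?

First [r]_S = P [r]_C = [-3, -4].
Then [r]_B = Q [r]_S = [14, -1].

[14, -1]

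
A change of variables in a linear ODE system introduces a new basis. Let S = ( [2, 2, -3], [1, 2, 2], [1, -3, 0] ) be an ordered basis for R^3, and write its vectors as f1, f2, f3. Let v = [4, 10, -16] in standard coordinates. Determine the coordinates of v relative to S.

[v]_S is the unique c with M c = v, where M has columns f1, ..., f3.
Gaussian elimination on [M | v] yields c = (4, -2, -2).
Check: 4f1 - 2f2 - 2f3 = [4, 10, -16].

[4, -2, -2]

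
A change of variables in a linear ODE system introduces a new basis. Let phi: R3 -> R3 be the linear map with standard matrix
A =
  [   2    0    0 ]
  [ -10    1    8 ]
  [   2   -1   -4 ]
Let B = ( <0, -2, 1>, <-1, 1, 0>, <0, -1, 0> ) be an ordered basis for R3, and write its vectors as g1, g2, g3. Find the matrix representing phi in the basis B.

[[-2, -3, 1], [0, 2, 0], [-2, -3, -1]]

The j-th column of [phi]_B is [phi(gj)]_B.
phi(g1) = A g1 = <0, 6, -2> = -2g1 + 0·g2 - 2g3, so column 1 is <-2, 0, -2>.
Repeating for g2, g3 and assembling the columns gives [[-2, -3, 1], [0, 2, 0], [-2, -3, -1]].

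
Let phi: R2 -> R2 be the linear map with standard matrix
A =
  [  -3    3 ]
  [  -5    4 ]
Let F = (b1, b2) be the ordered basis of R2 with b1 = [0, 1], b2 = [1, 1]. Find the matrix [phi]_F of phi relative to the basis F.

[[1, -1], [3, 0]]

The j-th column of [phi]_F is [phi(bj)]_F.
phi(b1) = A b1 = [3, 4] = b1 + 3b2, so column 1 is [1, 3].
Repeating for b2 and assembling the columns gives [[1, -1], [3, 0]].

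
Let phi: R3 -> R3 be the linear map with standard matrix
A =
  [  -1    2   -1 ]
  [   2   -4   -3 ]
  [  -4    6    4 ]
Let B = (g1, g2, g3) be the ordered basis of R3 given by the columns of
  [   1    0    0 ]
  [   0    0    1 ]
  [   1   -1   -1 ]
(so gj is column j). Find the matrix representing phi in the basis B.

[[-2, 1, 3], [-1, 2, 2], [-1, 3, -1]]

Let P have columns g1, ..., g3. Then [phi]_B = P^(-1) A P.
Here det P = 1, so P^(-1) is integer; computing A P first and then P^(-1)(A P) gives [[-2, 1, 3], [-1, 2, 2], [-1, 3, -1]].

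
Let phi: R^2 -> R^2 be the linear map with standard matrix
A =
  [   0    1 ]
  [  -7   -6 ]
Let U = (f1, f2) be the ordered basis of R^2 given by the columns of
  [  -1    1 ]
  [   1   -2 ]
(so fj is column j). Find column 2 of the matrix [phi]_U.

Column 2 of [phi]_U is the U-coordinate vector of phi(f2).
In standard coordinates phi(f2) = A f2 = (-2, 5).
Converting to U: (-2, 5) = -f1 - 3f2, so the coordinate vector is (-1, -3).

(-1, -3)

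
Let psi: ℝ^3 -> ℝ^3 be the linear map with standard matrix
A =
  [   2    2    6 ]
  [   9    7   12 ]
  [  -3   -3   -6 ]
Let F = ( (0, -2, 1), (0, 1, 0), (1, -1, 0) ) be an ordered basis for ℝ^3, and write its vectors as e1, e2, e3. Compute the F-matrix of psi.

[[0, -3, 0], [0, 3, 2], [2, 2, 0]]

Let P have columns e1, ..., e3. Then [psi]_F = P^(-1) A P.
Here det P = -1, so P^(-1) is integer; computing A P first and then P^(-1)(A P) gives [[0, -3, 0], [0, 3, 2], [2, 2, 0]].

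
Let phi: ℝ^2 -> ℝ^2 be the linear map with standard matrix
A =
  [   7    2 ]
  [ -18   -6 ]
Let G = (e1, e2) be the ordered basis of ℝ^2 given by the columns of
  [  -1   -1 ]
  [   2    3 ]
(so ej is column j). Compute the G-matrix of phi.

Let P have columns e1, e2. Then [phi]_G = P^(-1) A P.
Here det P = -1, so P^(-1) is integer; computing A P first and then P^(-1)(A P) gives [[3, 3], [0, -2]].

[[3, 3], [0, -2]]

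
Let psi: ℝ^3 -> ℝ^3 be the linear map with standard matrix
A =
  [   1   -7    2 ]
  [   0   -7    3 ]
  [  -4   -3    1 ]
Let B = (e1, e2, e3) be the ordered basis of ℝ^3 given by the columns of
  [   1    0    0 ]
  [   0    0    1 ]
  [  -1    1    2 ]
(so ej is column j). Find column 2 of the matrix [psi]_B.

<2, -3, 3>

Compute psi(e2) = A e2 = <2, 3, 1> in standard coordinates.
Then write this in B-coordinates: solve for y in y_1 e1 + ... + y_3 e3 = <2, 3, 1>.
This gives y = <2, -3, 3>, which is column 2 of [psi]_B.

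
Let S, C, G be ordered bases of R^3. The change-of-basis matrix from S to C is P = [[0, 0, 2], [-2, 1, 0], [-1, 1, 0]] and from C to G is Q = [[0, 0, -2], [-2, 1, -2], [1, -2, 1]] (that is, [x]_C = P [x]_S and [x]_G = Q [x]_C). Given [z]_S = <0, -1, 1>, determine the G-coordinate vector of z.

<2, -3, 3>

Apply P to get C-coordinates <2, -1, -1>, then Q to get G-coordinates.
The result is [z]_G = <2, -3, 3>.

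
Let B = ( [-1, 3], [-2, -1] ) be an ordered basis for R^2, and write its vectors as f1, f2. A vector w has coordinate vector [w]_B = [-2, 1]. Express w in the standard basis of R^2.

The coordinates say w = -2f1 + f2; adding the scaled basis vectors gives [0, -7].

[0, -7]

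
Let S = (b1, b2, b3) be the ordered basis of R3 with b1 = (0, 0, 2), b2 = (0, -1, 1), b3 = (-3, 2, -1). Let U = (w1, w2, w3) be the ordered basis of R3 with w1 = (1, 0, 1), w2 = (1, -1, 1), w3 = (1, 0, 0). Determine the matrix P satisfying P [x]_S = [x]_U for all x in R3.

[[2, 0, 1], [0, 1, -2], [-2, -1, -2]]

Column j of P is [bj]_U, since P maps S-coordinates to U-coordinates.
Expressing b1 in U: b1 = 2w1 + 0·w2 - 2w3, so column 1 of P is (2, 0, -2).
Doing the same for each bj gives P = [[2, 0, 1], [0, 1, -2], [-2, -1, -2]].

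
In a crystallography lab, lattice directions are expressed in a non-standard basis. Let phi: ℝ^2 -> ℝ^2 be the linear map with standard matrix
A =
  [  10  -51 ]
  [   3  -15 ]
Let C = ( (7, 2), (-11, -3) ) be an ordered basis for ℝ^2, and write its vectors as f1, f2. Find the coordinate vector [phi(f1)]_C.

Compute phi(f1) = A f1 = (-32, -9) in standard coordinates.
Then write this in C-coordinates: solve for y in y_1 f1 + y_2 f2 = (-32, -9).
This gives y = (-3, 1), which is column 1 of [phi]_C.

(-3, 1)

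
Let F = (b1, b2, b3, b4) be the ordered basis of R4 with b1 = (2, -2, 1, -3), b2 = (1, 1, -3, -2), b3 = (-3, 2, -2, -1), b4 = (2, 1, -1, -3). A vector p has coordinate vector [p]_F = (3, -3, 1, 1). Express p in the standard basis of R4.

By definition p = 3b1 - 3b2 + b3 + b4.
Summing componentwise gives (2, -6, 9, -7).

(2, -6, 9, -7)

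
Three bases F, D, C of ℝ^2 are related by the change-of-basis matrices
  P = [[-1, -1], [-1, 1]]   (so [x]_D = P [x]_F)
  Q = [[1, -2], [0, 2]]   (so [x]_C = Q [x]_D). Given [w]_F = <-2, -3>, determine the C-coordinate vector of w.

<7, -2>

Composing the changes, [w]_C = Q P [w]_F.
Q P = [[1, -3], [-2, 2]]; applying this to <-2, -3> gives <7, -2>.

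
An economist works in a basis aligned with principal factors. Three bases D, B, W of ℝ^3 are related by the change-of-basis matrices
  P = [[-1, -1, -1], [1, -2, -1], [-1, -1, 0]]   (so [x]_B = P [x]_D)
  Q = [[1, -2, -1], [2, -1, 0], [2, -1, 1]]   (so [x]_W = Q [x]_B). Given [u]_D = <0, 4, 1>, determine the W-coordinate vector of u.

<17, -1, -5>

Composing the changes, [u]_W = Q P [u]_D.
Q P = [[-2, 4, 1], [-3, 0, -1], [-4, -1, -1]]; applying this to <0, 4, 1> gives <17, -1, -5>.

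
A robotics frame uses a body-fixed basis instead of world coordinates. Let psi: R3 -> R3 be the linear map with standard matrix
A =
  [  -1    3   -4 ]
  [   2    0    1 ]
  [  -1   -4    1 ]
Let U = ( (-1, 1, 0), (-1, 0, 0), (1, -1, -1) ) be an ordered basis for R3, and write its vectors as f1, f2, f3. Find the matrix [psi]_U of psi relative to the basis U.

The j-th column of [psi]_U is [psi(fj)]_U.
psi(f1) = A f1 = (4, -2, -3) = f1 - 2f2 + 3f3, so column 1 is (1, -2, 3).
Repeating for f2, f3 and assembling the columns gives [[1, -3, -1], [-2, 1, -1], [3, -1, -2]].

[[1, -3, -1], [-2, 1, -1], [3, -1, -2]]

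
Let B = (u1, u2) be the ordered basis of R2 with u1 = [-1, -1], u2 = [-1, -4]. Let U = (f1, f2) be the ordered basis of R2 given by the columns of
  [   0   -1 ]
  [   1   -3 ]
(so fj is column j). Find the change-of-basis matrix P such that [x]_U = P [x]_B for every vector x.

Column j of P is [uj]_U, since P maps B-coordinates to U-coordinates.
Expressing u1 in U: u1 = 2f1 + f2, so column 1 of P is [2, 1].
Doing the same for each uj gives P = [[2, -1], [1, 1]].

[[2, -1], [1, 1]]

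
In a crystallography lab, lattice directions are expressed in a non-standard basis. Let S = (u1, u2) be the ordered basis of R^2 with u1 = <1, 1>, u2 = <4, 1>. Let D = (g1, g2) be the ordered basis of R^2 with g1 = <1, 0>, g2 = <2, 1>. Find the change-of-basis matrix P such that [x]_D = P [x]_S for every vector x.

Take x = uj: its S-coordinates are the j-th standard unit vector, so P e_j — column j of P — equals [uj]_D.
u1 = -g1 + g2, giving column 1 = <-1, 1>; repeating for each j gives P = [[-1, 2], [1, 1]].

[[-1, 2], [1, 1]]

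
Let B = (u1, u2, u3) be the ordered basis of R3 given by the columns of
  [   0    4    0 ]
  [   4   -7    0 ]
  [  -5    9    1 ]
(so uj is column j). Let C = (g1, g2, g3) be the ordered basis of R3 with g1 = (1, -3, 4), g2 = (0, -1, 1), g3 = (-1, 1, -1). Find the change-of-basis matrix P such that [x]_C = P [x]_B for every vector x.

[[-1, 2, 1], [-2, -1, -2], [-1, -2, 1]]

Column j of P is [uj]_C, since P maps B-coordinates to C-coordinates.
Expressing u1 in C: u1 = -g1 - 2g2 - g3, so column 1 of P is (-1, -2, -1).
Doing the same for each uj gives P = [[-1, 2, 1], [-2, -1, -2], [-1, -2, 1]].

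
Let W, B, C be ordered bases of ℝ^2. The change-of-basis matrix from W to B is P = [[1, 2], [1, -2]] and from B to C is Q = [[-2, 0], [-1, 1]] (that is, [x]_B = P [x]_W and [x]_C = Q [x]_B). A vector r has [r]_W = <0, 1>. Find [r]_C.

Composing the changes, [r]_C = Q P [r]_W.
Q P = [[-2, -4], [0, -4]]; applying this to <0, 1> gives <-4, -4>.

<-4, -4>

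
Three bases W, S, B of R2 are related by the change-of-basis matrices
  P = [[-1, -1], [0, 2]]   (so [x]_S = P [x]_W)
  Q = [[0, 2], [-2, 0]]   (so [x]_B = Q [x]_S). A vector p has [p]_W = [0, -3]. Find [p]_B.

[-12, -6]

Composing the changes, [p]_B = Q P [p]_W.
Q P = [[0, 4], [2, 2]]; applying this to [0, -3] gives [-12, -6].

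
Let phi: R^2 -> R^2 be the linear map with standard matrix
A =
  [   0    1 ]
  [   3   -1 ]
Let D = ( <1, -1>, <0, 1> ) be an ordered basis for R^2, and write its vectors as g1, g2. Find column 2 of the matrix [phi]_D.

<1, 0>

Column 2 of [phi]_D is the D-coordinate vector of phi(g2).
In standard coordinates phi(g2) = A g2 = <1, -1>.
Converting to D: <1, -1> = g1 + 0·g2, so the coordinate vector is <1, 0>.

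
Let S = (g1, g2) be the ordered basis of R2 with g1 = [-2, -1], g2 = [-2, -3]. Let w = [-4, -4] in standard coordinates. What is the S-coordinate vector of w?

[1, 1]

Write w = c_1 g1 + c_2 g2 and solve for the c_i.
System: -2c_1 - 2c_2 = -4, -c_1 - 3c_2 = -4; solving gives c_1 = 1, c_2 = 1.
Check: g1 + g2 = [-4, -4].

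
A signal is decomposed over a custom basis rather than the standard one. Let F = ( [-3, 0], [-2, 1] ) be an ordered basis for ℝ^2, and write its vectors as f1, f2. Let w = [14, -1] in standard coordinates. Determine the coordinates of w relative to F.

We seek scalars with c_1 f1 + c_2 f2 = w; equivalently solve M c = w where the columns of M are f1, f2.
System: -3c_1 - 2c_2 = 14, 0c_1 + c_2 = -1; solving gives c_1 = -4, c_2 = -1.
Check: -4f1 - f2 = [14, -1].

[-4, -1]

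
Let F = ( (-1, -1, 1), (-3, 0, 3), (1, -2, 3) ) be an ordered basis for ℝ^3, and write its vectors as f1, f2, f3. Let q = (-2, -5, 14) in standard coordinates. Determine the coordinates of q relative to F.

We seek scalars with c_1 f1 + ... + c_3 f3 = q; equivalently solve M c = q where the columns of M are f1, ..., f3.
Row-reducing the augmented matrix [M | q] gives c = (-1, 2, 3).
Check: -f1 + 2f2 + 3f3 = (-2, -5, 14).

(-1, 2, 3)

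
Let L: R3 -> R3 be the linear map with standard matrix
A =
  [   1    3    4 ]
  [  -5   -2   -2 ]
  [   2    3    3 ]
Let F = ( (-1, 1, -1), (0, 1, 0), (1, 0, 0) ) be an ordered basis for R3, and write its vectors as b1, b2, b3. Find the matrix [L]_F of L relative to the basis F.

[[2, -3, -2], [3, 1, -3], [0, 0, -1]]

Let P have columns b1, ..., b3. Then [L]_F = P^(-1) A P.
Here det P = 1, so P^(-1) is integer; computing A P first and then P^(-1)(A P) gives [[2, -3, -2], [3, 1, -3], [0, 0, -1]].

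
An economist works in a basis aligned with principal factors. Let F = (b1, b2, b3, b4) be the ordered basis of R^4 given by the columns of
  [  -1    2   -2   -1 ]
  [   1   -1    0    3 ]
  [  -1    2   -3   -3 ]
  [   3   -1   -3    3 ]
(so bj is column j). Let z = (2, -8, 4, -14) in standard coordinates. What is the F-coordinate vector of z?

(0, 2, 2, -2)

We seek scalars with c_1 b1 + ... + c_4 b4 = z; equivalently solve M c = z where the columns of M are b1, ..., b4.
Gaussian elimination on [M | z] yields c = (0, 2, 2, -2).
Check: 0·b1 + 2b2 + 2b3 - 2b4 = (2, -8, 4, -14).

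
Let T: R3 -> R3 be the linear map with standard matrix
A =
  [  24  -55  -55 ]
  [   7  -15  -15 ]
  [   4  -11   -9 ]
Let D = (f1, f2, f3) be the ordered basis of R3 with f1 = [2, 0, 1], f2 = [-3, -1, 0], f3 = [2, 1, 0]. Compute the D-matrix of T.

[[-1, -1, -3], [3, 3, -1], [2, -3, -2]]

Let P have columns f1, ..., f3. Then [T]_D = P^(-1) A P.
Here det P = -1, so P^(-1) is integer; computing A P first and then P^(-1)(A P) gives [[-1, -1, -3], [3, 3, -1], [2, -3, -2]].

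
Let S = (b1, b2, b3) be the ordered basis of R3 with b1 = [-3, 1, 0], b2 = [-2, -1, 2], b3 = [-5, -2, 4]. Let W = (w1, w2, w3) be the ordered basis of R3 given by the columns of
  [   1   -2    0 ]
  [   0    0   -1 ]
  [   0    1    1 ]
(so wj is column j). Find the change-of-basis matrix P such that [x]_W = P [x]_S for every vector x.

[[-1, 0, -1], [1, 1, 2], [-1, 1, 2]]

Let M have columns bj and N have columns wj. Then for every x, N [x]_W = x = M [x]_S, so P = N^(-1) M.
Since det N = 1, N^(-1) has integer entries; multiplying gives P = [[-1, 0, -1], [1, 1, 2], [-1, 1, 2]].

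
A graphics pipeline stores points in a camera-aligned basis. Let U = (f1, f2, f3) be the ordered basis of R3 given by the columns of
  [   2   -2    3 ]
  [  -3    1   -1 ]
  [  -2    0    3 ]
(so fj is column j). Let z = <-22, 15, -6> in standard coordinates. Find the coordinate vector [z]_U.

<-3, 2, -4>

[z]_U is the unique c with M c = z, where M has columns f1, ..., f3.
Row-reducing the augmented matrix [M | z] gives c = (-3, 2, -4).
Check: -3f1 + 2f2 - 4f3 = <-22, 15, -6>.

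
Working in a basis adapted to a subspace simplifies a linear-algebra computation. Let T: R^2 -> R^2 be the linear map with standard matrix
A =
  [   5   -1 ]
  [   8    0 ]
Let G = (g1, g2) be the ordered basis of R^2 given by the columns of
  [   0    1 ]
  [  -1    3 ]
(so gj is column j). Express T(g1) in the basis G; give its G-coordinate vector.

(3, 1)

Compute T(g1) = A g1 = (1, 0) in standard coordinates.
Then write this in G-coordinates: solve for y in y_1 g1 + y_2 g2 = (1, 0).
This gives y = (3, 1), which is column 1 of [T]_G.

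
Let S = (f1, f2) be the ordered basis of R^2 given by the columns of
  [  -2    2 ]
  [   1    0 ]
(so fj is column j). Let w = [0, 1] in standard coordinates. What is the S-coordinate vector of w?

[1, 1]

Write w = c_1 f1 + c_2 f2 and solve for the c_i.
System: -2c_1 + 2c_2 = 0, c_1 + 0c_2 = 1; solving gives c_1 = 1, c_2 = 1.
Check: f1 + f2 = [0, 1].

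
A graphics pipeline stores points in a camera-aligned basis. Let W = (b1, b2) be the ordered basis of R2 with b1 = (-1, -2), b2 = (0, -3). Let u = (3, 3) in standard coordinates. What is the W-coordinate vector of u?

(-3, 1)

[u]_W is the unique c with M c = u, where M has columns b1, b2.
System: -c_1 + 0c_2 = 3, -2c_1 - 3c_2 = 3; solving gives c_1 = -3, c_2 = 1.
Check: -3b1 + b2 = (3, 3).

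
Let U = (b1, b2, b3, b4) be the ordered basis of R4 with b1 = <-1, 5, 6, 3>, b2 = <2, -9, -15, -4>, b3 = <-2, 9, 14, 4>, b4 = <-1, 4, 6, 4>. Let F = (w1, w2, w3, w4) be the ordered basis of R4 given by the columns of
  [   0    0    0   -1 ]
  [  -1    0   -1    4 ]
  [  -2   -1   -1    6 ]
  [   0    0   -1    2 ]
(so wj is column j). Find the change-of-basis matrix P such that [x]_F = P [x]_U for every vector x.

[[0, 1, -1, 2], [1, 1, 0, -2], [-1, 0, 0, -2], [1, -2, 2, 1]]

Column j of P is [bj]_F, since P maps U-coordinates to F-coordinates.
Expressing b1 in F: b1 = 0·w1 + w2 - w3 + w4, so column 1 of P is <0, 1, -1, 1>.
Doing the same for each bj gives P = [[0, 1, -1, 2], [1, 1, 0, -2], [-1, 0, 0, -2], [1, -2, 2, 1]].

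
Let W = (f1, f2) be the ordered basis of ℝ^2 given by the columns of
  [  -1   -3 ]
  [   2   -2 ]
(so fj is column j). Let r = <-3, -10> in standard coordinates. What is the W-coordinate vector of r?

<-3, 2>

We seek scalars with c_1 f1 + c_2 f2 = r; equivalently solve M c = r where the columns of M are f1, f2.
System: -c_1 - 3c_2 = -3, 2c_1 - 2c_2 = -10; solving gives c_1 = -3, c_2 = 2.
Check: -3f1 + 2f2 = <-3, -10>.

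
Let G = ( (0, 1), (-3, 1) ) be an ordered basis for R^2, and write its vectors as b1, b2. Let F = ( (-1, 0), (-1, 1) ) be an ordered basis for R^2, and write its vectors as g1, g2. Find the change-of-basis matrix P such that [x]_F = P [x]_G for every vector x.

Column j of P is [bj]_F, since P maps G-coordinates to F-coordinates.
Expressing b1 in F: b1 = -g1 + g2, so column 1 of P is (-1, 1).
Doing the same for each bj gives P = [[-1, 2], [1, 1]].

[[-1, 2], [1, 1]]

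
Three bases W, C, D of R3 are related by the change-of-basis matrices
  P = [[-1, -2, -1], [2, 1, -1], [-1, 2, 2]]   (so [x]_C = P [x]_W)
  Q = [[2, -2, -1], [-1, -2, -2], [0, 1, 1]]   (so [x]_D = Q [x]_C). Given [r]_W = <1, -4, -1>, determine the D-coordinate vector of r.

<29, 16, -12>

First [r]_C = P [r]_W = <8, -1, -11>.
Then [r]_D = Q [r]_C = <29, 16, -12>.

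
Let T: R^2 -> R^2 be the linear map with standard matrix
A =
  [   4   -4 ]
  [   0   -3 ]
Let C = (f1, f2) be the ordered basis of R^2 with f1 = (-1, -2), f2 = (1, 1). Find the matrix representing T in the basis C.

[[-2, 3], [2, 3]]

The j-th column of [T]_C is [T(fj)]_C.
T(f1) = A f1 = (4, 6) = -2f1 + 2f2, so column 1 is (-2, 2).
Repeating for f2 and assembling the columns gives [[-2, 3], [2, 3]].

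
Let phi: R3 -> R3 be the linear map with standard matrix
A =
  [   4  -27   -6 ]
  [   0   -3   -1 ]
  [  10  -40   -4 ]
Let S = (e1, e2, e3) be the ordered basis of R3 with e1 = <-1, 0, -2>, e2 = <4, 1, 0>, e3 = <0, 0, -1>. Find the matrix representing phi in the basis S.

The j-th column of [phi]_S is [phi(ej)]_S.
phi(e1) = A e1 = <8, 2, -2> = 0·e1 + 2e2 + 2e3, so column 1 is <0, 2, 2>.
Repeating for e2, e3 and assembling the columns gives [[0, -1, -2], [2, -3, 1], [2, 2, 0]].

[[0, -1, -2], [2, -3, 1], [2, 2, 0]]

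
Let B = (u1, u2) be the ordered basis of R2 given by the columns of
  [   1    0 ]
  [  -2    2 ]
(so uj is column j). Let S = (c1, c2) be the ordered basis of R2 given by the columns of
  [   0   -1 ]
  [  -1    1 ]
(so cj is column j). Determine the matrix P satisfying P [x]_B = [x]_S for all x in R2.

[[1, -2], [-1, 0]]

Take x = uj: its B-coordinates are the j-th standard unit vector, so P e_j — column j of P — equals [uj]_S.
u1 = c1 - c2, giving column 1 = [1, -1]; repeating for each j gives P = [[1, -2], [-1, 0]].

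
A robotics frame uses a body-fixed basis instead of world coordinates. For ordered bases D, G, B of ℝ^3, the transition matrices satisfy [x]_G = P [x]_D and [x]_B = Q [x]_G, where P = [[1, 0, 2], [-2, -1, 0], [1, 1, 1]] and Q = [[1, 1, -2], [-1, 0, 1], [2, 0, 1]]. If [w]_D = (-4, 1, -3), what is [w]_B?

Apply P to get G-coordinates (-10, 7, -6), then Q to get B-coordinates.
The result is [w]_B = (9, 4, -26).

(9, 4, -26)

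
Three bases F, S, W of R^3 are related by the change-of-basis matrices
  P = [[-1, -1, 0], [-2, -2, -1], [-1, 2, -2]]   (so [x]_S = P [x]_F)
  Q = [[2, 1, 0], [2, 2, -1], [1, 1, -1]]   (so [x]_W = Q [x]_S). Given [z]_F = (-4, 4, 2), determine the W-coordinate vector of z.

(-2, -12, -10)

Apply P to get S-coordinates (0, -2, 8), then Q to get W-coordinates.
The result is [z]_W = (-2, -12, -10).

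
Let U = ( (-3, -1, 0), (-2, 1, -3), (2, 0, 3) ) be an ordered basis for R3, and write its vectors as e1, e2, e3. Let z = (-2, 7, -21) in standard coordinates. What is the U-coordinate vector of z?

(-4, 3, -4)

[z]_U is the unique c with M c = z, where M has columns e1, ..., e3.
Gaussian elimination on [M | z] yields c = (-4, 3, -4).
Check: -4e1 + 3e2 - 4e3 = (-2, 7, -21).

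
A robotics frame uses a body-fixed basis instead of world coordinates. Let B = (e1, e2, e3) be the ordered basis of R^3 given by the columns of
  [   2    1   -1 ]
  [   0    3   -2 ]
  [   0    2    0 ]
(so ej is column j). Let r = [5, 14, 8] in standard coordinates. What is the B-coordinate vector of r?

We seek scalars with c_1 e1 + ... + c_3 e3 = r; equivalently solve M c = r where the columns of M are e1, ..., e3.
Solving this 3x3 system gives c = (0, 4, -1).
Check: 0·e1 + 4e2 - e3 = [5, 14, 8].

[0, 4, -1]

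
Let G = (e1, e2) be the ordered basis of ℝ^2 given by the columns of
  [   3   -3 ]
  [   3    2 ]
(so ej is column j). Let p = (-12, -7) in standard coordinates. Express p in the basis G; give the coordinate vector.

[p]_G is the unique c with M c = p, where M has columns e1, e2.
System: 3c_1 - 3c_2 = -12, 3c_1 + 2c_2 = -7; solving gives c_1 = -3, c_2 = 1.
Check: -3e1 + e2 = (-12, -7).

(-3, 1)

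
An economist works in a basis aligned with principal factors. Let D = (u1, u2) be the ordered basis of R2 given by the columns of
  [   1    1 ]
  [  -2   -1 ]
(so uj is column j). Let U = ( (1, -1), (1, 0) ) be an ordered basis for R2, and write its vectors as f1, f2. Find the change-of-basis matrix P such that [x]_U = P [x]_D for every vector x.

Take x = uj: its D-coordinates are the j-th standard unit vector, so P e_j — column j of P — equals [uj]_U.
u1 = 2f1 - f2, giving column 1 = (2, -1); repeating for each j gives P = [[2, 1], [-1, 0]].

[[2, 1], [-1, 0]]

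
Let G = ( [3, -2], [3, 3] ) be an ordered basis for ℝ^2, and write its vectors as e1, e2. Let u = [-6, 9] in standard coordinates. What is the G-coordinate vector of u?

We seek scalars with c_1 e1 + c_2 e2 = u; equivalently solve M c = u where the columns of M are e1, e2.
System: 3c_1 + 3c_2 = -6, -2c_1 + 3c_2 = 9; solving gives c_1 = -3, c_2 = 1.
Check: -3e1 + e2 = [-6, 9].

[-3, 1]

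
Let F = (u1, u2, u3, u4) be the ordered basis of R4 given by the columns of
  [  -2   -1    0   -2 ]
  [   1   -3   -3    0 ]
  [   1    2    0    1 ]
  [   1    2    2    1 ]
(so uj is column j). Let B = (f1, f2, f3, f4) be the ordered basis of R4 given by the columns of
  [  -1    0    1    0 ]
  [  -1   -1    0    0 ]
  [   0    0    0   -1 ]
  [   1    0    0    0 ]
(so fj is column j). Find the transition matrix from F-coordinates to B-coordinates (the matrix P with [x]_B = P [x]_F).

Column j of P is [uj]_B, since P maps F-coordinates to B-coordinates.
Expressing u1 in B: u1 = f1 - 2f2 - f3 - f4, so column 1 of P is (1, -2, -1, -1).
Doing the same for each uj gives P = [[1, 2, 2, 1], [-2, 1, 1, -1], [-1, 1, 2, -1], [-1, -2, 0, -1]].

[[1, 2, 2, 1], [-2, 1, 1, -1], [-1, 1, 2, -1], [-1, -2, 0, -1]]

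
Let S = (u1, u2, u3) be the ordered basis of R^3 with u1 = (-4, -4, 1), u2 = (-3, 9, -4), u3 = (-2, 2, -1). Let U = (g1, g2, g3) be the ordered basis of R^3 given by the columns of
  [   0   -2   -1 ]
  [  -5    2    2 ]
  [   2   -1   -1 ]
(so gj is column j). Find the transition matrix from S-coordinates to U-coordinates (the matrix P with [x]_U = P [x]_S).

Let M have columns uj and N have columns gj. Then for every x, N [x]_U = x = M [x]_S, so P = N^(-1) M.
Since det N = 1, N^(-1) has integer entries; multiplying gives P = [[2, -1, 0], [1, 1, 1], [2, 1, 0]].

[[2, -1, 0], [1, 1, 1], [2, 1, 0]]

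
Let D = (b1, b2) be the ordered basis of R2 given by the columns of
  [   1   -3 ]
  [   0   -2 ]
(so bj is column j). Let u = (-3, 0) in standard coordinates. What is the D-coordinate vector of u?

(-3, 0)

We seek scalars with c_1 b1 + c_2 b2 = u; equivalently solve M c = u where the columns of M are b1, b2.
System: c_1 - 3c_2 = -3, 0c_1 - 2c_2 = 0; solving gives c_1 = -3, c_2 = 0.
Check: -3b1 + 0·b2 = (-3, 0).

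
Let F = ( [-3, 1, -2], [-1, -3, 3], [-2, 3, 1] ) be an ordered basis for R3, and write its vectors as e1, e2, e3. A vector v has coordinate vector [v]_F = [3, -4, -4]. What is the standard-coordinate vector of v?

[3, 3, -22]

The coordinates say v = 3e1 - 4e2 - 4e3; adding the scaled basis vectors gives [3, 3, -22].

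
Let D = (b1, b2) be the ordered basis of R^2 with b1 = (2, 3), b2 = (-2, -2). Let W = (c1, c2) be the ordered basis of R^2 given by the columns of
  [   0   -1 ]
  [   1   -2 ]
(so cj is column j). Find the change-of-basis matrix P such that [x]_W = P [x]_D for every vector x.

Let M have columns bj and N have columns cj. Then for every x, N [x]_W = x = M [x]_D, so P = N^(-1) M.
Since det N = 1, N^(-1) has integer entries; multiplying gives P = [[-1, 2], [-2, 2]].

[[-1, 2], [-2, 2]]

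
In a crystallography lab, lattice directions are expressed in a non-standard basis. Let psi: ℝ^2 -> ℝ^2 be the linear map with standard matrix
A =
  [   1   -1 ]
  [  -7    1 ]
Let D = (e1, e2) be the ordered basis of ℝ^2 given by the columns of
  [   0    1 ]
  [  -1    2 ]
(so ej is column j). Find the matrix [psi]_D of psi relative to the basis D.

With P the matrix whose columns are e1, e2, [psi]_D = P^(-1) A P.
Column by column: psi(e1) = A e1 = [1, -1]; its D-coordinates [3, 1] give column 1.
Continuing for each basis vector yields [psi]_D = [[3, 3], [1, -1]].

[[3, 3], [1, -1]]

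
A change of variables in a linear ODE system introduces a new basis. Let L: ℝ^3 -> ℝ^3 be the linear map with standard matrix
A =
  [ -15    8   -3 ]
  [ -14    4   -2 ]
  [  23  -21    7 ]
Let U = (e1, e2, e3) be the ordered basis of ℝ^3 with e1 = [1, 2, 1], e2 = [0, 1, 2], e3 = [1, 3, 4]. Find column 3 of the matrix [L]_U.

Column 3 of [L]_U is the U-coordinate vector of L(e3).
In standard coordinates L(e3) = A e3 = [-3, -10, -12].
Converting to U: [-3, -10, -12] = -2e1 - 3e2 - e3, so the coordinate vector is [-2, -3, -1].

[-2, -3, -1]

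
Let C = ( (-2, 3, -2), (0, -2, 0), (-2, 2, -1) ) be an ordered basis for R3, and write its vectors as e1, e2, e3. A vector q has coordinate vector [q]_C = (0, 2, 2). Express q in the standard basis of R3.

(-4, 0, -2)

q = M [q]_C, where M has columns e1, ..., e3.
Carrying out the matrix-vector product, q = (-4, 0, -2).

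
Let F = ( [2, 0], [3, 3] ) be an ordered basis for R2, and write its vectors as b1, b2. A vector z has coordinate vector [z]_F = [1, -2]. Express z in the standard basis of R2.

z = M [z]_F, where M has columns b1, b2.
Carrying out the matrix-vector product, z = [-4, -6].

[-4, -6]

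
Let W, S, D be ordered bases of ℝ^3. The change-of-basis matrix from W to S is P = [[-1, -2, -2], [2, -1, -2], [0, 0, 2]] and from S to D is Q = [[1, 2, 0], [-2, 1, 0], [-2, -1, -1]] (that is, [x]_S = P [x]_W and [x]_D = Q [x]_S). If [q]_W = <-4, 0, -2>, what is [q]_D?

<0, -20, -8>

Apply P to get S-coordinates <8, -4, -4>, then Q to get D-coordinates.
The result is [q]_D = <0, -20, -8>.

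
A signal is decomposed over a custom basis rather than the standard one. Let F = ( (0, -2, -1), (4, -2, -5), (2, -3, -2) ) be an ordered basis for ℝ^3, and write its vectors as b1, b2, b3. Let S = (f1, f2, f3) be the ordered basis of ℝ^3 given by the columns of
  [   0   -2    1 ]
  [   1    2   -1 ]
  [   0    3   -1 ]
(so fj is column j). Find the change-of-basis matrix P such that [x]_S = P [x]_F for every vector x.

[[-2, 2, -1], [-1, -1, 0], [-2, 2, 2]]

Let M have columns bj and N have columns fj. Then for every x, N [x]_S = x = M [x]_F, so P = N^(-1) M.
Since det N = 1, N^(-1) has integer entries; multiplying gives P = [[-2, 2, -1], [-1, -1, 0], [-2, 2, 2]].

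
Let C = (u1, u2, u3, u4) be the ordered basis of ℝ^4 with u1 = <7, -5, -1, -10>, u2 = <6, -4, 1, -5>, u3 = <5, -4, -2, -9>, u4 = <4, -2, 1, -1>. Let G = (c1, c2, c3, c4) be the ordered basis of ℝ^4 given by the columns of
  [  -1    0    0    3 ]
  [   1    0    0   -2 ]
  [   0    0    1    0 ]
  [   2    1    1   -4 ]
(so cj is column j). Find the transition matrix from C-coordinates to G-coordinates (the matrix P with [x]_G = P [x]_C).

[[-1, 0, -2, 2], [1, 2, 1, 2], [-1, 1, -2, 1], [2, 2, 1, 2]]

Take x = uj: its C-coordinates are the j-th standard unit vector, so P e_j — column j of P — equals [uj]_G.
u1 = -c1 + c2 - c3 + 2c4, giving column 1 = <-1, 1, -1, 2>; repeating for each j gives P = [[-1, 0, -2, 2], [1, 2, 1, 2], [-1, 1, -2, 1], [2, 2, 1, 2]].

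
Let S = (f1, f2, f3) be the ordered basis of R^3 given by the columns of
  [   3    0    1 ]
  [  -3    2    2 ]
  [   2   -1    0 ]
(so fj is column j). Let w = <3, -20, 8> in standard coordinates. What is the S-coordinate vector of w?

<2, -4, -3>

[w]_S is the unique c with M c = w, where M has columns f1, ..., f3.
Gaussian elimination on [M | w] yields c = (2, -4, -3).
Check: 2f1 - 4f2 - 3f3 = <3, -20, 8>.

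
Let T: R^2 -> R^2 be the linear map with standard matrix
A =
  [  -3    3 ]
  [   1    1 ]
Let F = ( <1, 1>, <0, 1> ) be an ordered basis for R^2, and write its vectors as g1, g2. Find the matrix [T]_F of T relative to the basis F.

Let P have columns g1, g2. Then [T]_F = P^(-1) A P.
Here det P = 1, so P^(-1) is integer; computing A P first and then P^(-1)(A P) gives [[0, 3], [2, -2]].

[[0, 3], [2, -2]]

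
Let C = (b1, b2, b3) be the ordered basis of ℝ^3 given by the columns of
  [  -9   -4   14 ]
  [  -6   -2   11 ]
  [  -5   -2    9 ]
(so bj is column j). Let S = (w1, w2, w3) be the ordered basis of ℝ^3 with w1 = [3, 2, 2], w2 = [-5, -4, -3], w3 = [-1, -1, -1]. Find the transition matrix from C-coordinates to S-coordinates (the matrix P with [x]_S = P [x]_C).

[[-2, -2, 1], [1, 0, -2], [-2, -2, -1]]

Take x = bj: its C-coordinates are the j-th standard unit vector, so P e_j — column j of P — equals [bj]_S.
b1 = -2w1 + w2 - 2w3, giving column 1 = [-2, 1, -2]; repeating for each j gives P = [[-2, -2, 1], [1, 0, -2], [-2, -2, -1]].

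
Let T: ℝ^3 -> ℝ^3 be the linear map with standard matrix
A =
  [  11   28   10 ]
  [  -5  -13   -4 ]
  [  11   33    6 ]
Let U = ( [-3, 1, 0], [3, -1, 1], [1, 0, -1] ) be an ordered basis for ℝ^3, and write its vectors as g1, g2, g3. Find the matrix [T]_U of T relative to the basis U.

The j-th column of [T]_U is [T(gj)]_U.
T(g1) = A g1 = [-5, 2, 0] = 3g1 + g2 + g3, so column 1 is [3, 1, 1].
Repeating for g2, g3 and assembling the columns gives [[3, -3, 2], [1, 3, 3], [1, -3, -2]].

[[3, -3, 2], [1, 3, 3], [1, -3, -2]]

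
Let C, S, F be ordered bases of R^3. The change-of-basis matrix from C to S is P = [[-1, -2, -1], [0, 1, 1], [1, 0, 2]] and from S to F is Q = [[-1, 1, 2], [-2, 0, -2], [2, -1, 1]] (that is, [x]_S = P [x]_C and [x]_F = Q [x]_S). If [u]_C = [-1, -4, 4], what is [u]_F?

[9, -24, 17]

First [u]_S = P [u]_C = [5, 0, 7].
Then [u]_F = Q [u]_S = [9, -24, 17].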